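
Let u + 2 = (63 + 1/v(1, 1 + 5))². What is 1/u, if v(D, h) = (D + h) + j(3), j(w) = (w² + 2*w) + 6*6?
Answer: 3364/13352297 ≈ 0.00025194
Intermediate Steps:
j(w) = 36 + w² + 2*w (j(w) = (w² + 2*w) + 36 = 36 + w² + 2*w)
v(D, h) = 51 + D + h (v(D, h) = (D + h) + (36 + 3² + 2*3) = (D + h) + (36 + 9 + 6) = (D + h) + 51 = 51 + D + h)
u = 13352297/3364 (u = -2 + (63 + 1/(51 + 1 + (1 + 5)))² = -2 + (63 + 1/(51 + 1 + 6))² = -2 + (63 + 1/58)² = -2 + (3655/58)² = -2 + 13359025/3364 = 13352297/3364 ≈ 3969.2)
1/u = 1/(13352297/3364) = 3364/13352297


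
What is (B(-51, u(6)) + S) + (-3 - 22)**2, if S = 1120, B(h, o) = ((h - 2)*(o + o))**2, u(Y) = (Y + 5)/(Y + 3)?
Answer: 1500901/81 ≈ 18530.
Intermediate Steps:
u(Y) = (5 + Y)/(3 + Y)
B(h, o) = 4*o**2*(-2 + h)**2 (B(h, o) = ((-2 + h)*(2*o))**2 = (2*o*(-2 + h))**2 = 4*o**2*(-2 + h)**2)
(B(-51, u(6)) + S) + (-3 - 22)**2 = (4*((5 + 6)/(3 + 6))**2*(-2 - 51)**2 + 1120) + (-3 - 22)**2 = (4*(11/9)**2*(-53)**2 + 1120) + (-25)**2 = (4*((1/9)*11)**2*2809 + 1120) + 625 = (4*(11/9)**2*2809 + 1120) + 625 = (4*(121/81)*2809 + 1120) + 625 = (1359556/81 + 1120) + 625 = 1450276/81 + 625 = 1500901/81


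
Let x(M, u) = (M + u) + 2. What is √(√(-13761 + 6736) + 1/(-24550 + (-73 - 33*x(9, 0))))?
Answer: √(-26 + 3248180*I*√281)/806 ≈ 6.4736 + 6.4736*I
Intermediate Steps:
x(M, u) = 2 + M + u
√(√(-13761 + 6736) + 1/(-24550 + (-73 - 33*x(9, 0)))) = √(√(-13761 + 6736) + 1/(-24550 + (-73 - 33*(2 + 9 + 0)))) = √(√(-7025) + 1/(-24550 + (-73 - 33*11))) = √(5*I*√281 + 1/(-24550 + (-73 - 363))) = √(5*I*√281 + 1/(-24550 - 436)) = √(5*I*√281 + 1/(-24986)) = √(5*I*√281 - 1/24986) = √(-1/24986 + 5*I*√281)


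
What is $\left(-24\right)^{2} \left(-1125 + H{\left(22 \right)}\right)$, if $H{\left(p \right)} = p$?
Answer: $-635328$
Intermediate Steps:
$\left(-24\right)^{2} \left(-1125 + H{\left(22 \right)}\right) = \left(-24\right)^{2} \left(-1125 + 22\right) = 576 \left(-1103\right) = -635328$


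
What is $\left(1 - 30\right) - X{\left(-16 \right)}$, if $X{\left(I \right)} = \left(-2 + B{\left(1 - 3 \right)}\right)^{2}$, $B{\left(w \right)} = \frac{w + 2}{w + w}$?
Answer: $-33$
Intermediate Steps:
$B{\left(w \right)} = \frac{2 + w}{2 w}$
$X{\left(I \right)} = 4$ ($X{\left(I \right)} = \left(-2 + \frac{2 + \left(1 - 3\right)}{2 \left(1 - 3\right)}\right)^{2} = \left(-2 + \frac{2 - 2}{2 \left(-2\right)}\right)^{2} = \left(-2 + \frac{1}{2} \left(- \frac{1}{2}\right) 0\right)^{2} = \left(-2 + 0\right)^{2} = \left(-2\right)^{2} = 4$)
$\left(1 - 30\right) - X{\left(-16 \right)} = \left(1 - 30\right) - 4 = -29 - 4 = -33$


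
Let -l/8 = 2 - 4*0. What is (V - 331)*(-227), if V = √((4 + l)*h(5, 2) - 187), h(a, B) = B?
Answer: 75137 - 227*I*√211 ≈ 75137.0 - 3297.4*I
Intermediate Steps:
l = -16 (l = -8*(2 - 4*0) = -8*(2 + 0) = -8*2 = -16)
V = I*√211 (V = √((4 - 16)*2 - 187) = √(-12*2 - 187) = √(-24 - 187) = √(-211) = I*√211 ≈ 14.526*I)
(V - 331)*(-227) = (I*√211 - 331)*(-227) = (-331 + I*√211)*(-227) = 75137 - 227*I*√211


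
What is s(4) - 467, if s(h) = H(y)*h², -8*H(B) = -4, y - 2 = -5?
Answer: -459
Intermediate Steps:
y = -3 (y = 2 - 5 = -3)
H(B) = ½ (H(B) = -⅛*(-4) = ½)
s(h) = h²/2
s(4) - 467 = (½)*4² - 467 = (½)*16 - 467 = 8 - 467 = -459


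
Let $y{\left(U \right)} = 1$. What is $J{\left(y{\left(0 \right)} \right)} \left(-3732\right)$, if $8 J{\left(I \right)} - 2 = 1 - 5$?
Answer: $933$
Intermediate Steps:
$J{\left(I \right)} = - \frac{1}{4}$ ($J{\left(I \right)} = \frac{1}{4} + \frac{1 - 5}{8} = \frac{1}{4} + \frac{1}{8} \left(-4\right) = \frac{1}{4} - \frac{1}{2} = - \frac{1}{4}$)
$J{\left(y{\left(0 \right)} \right)} \left(-3732\right) = \left(- \frac{1}{4}\right) \left(-3732\right) = 933$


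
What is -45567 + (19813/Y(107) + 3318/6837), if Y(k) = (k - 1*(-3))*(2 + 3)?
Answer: -57070194023/1253450 ≈ -45531.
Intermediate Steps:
Y(k) = 15 + 5*k (Y(k) = (k + 3)*5 = (3 + k)*5 = 15 + 5*k)
-45567 + (19813/Y(107) + 3318/6837) = -45567 + (19813/(15 + 5*107) + 3318/6837) = -45567 + (19813/(15 + 535) + 3318*(1/6837)) = -45567 + (19813/550 + 1106/2279) = -45567 + 45762127/1253450 = -57070194023/1253450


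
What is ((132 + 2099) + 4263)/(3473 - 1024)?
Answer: 6494/2449 ≈ 2.6517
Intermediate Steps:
((132 + 2099) + 4263)/(3473 - 1024) = (2231 + 4263)/2449 = 6494*(1/2449) = 6494/2449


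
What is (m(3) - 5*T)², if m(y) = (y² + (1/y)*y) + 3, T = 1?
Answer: 64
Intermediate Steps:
m(y) = 4 + y² (m(y) = (y² + y/y) + 3 = (y² + 1) + 3 = (1 + y²) + 3 = 4 + y²)
(m(3) - 5*T)² = ((4 + 3²) - 5*1)² = ((4 + 9) - 5)² = (13 - 5)² = 8² = 64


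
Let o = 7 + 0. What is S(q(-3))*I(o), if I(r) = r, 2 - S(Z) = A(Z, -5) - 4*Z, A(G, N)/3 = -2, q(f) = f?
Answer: -28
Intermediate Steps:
A(G, N) = -6 (A(G, N) = 3*(-2) = -6)
S(Z) = 8 + 4*Z (S(Z) = 2 - (-6 - 4*Z) = 2 + (6 + 4*Z) = 8 + 4*Z)
o = 7
S(q(-3))*I(o) = (8 + 4*(-3))*7 = (8 - 12)*7 = -4*7 = -28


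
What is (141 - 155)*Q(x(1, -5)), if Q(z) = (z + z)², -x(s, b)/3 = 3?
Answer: -4536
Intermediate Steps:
x(s, b) = -9 (x(s, b) = -3*3 = -9)
Q(z) = 4*z² (Q(z) = (2*z)² = 4*z²)
(141 - 155)*Q(x(1, -5)) = (141 - 155)*(4*(-9)²) = -56*81 = -14*324 = -4536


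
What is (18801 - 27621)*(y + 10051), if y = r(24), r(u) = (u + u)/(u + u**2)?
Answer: -443252628/5 ≈ -8.8650e+7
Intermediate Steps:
r(u) = 2*u/(u + u**2) (r(u) = (2*u)/(u + u**2) = 2*u/(u + u**2))
y = 2/25 (y = 2/(1 + 24) = 2/25 ≈ 0.080000)
(18801 - 27621)*(y + 10051) = (18801 - 27621)*(2/25 + 10051) = -8820*251277/25 = -443252628/5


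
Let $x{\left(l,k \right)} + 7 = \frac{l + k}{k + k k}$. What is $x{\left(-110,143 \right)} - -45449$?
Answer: $\frac{28355809}{624} \approx 45442.0$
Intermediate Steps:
$x{\left(l,k \right)} = -7 + \frac{k + l}{k + k^{2}}$ ($x{\left(l,k \right)} = -7 + \frac{l + k}{k + k k} = -7 + \frac{k + l}{k + k^{2}}$)
$x{\left(-110,143 \right)} - -45449 = \frac{-110 - 7 \cdot 143^{2} - 858}{143 \left(1 + 143\right)} - -45449 = \frac{-110 - 143143 - 858}{143 \cdot 144} + 45449 = \frac{1}{143} \cdot \frac{1}{144} \left(-110 - 143143 - 858\right) + 45449 = \frac{1}{143} \cdot \frac{1}{144} \left(-144111\right) + 45449 = - \frac{4367}{624} + 45449 = \frac{28355809}{624}$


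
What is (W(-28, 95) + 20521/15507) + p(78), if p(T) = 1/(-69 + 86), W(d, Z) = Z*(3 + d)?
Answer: -625730761/263619 ≈ -2373.6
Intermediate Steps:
p(T) = 1/17
(W(-28, 95) + 20521/15507) + p(78) = (95*(3 - 28) + 20521/15507) + 1/17 = (95*(-25) + 20521*(1/15507)) + 1/17 = (-2375 + 20521/15507) + 1/17 = -36808604/15507 + 1/17 = -625730761/263619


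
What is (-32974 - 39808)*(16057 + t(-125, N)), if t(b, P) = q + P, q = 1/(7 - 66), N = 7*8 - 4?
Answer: -69174196260/59 ≈ -1.1724e+9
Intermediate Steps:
N = 52 (N = 56 - 4 = 52)
q = -1/59 (q = 1/(-59) = -1/59 ≈ -0.016949)
t(b, P) = -1/59 + P
(-32974 - 39808)*(16057 + t(-125, N)) = (-32974 - 39808)*(16057 + (-1/59 + 52)) = -72782*(16057 + 3067/59) = -72782*950430/59 = -69174196260/59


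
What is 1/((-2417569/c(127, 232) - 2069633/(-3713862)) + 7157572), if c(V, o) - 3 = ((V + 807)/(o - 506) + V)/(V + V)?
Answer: 25032667834/161815666496835821 ≈ 1.5470e-7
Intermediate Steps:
c(V, o) = 3 + (V + (807 + V)/(-506 + o))/(2*V) (c(V, o) = 3 + ((V + 807)/(o - 506) + V)/(V + V) = 3 + ((807 + V)/(-506 + o) + V)/((2*V)) = 3 + ((807 + V)/(-506 + o) + V)*(1/(2*V)) = 3 + (V + (807 + V)/(-506 + o))*(1/(2*V)) = 3 + (V + (807 + V)/(-506 + o))/(2*V))
1/((-2417569/c(127, 232) - 2069633/(-3713862)) + 7157572) = 1/((-2417569*254*(-506 + 232)/(807 - 3541*127 + 7*127*232) - 2069633/(-3713862)) + 7157572) = 1/((-2417569*(-69596/(807 - 449707 + 206248)) - 2069633*(-1/3713862)) + 7157572) = 1/((-2417569/((½)*(1/127)*(-1/274)*(-242652)) + 2069633/3713862) + 7157572) = 1/((-2417569/60663/17399 + 2069633/3713862) + 7157572) = 1/((-2417569*17399/60663 + 2069633/3713862) + 7157572) = 1/((-42063283031/60663 + 2069633/3713862) + 7157572) = 1/(-17357455877103227/25032667834 + 7157572) = 1/(161815666496835821/25032667834) = 25032667834/161815666496835821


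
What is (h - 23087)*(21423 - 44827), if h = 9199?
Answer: 325034752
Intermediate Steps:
(h - 23087)*(21423 - 44827) = (9199 - 23087)*(21423 - 44827) = -13888*(-23404) = 325034752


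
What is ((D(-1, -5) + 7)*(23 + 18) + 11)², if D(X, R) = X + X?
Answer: 46656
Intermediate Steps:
D(X, R) = 2*X
((D(-1, -5) + 7)*(23 + 18) + 11)² = ((2*(-1) + 7)*(23 + 18) + 11)² = ((-2 + 7)*41 + 11)² = (5*41 + 11)² = (205 + 11)² = 216² = 46656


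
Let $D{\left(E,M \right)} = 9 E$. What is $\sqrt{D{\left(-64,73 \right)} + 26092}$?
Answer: $2 \sqrt{6379} \approx 159.74$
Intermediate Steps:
$\sqrt{D{\left(-64,73 \right)} + 26092} = \sqrt{9 \left(-64\right) + 26092} = \sqrt{-576 + 26092} = \sqrt{25516} = 2 \sqrt{6379}$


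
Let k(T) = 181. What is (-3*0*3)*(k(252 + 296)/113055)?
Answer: 0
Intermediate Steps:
(-3*0*3)*(k(252 + 296)/113055) = (-3*0*3)*(181/113055) = (0*3)*(181*(1/113055)) = 0*(181/113055) = 0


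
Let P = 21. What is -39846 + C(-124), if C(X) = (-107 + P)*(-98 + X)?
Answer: -20754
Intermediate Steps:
C(X) = 8428 - 86*X (C(X) = (-107 + 21)*(-98 + X) = -86*(-98 + X) = 8428 - 86*X)
-39846 + C(-124) = -39846 + (8428 - 86*(-124)) = -39846 + (8428 + 10664) = -39846 + 19092 = -20754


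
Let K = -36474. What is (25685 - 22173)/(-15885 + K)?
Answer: -3512/52359 ≈ -0.067075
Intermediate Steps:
(25685 - 22173)/(-15885 + K) = (25685 - 22173)/(-15885 - 36474) = 3512/(-52359) = 3512*(-1/52359) = -3512/52359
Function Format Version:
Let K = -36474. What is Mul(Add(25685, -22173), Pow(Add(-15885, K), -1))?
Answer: Rational(-3512, 52359) ≈ -0.067075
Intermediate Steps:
Mul(Add(25685, -22173), Pow(Add(-15885, K), -1)) = Mul(Add(25685, -22173), Pow(Add(-15885, -36474), -1)) = Mul(3512, Pow(-52359, -1)) = Mul(3512, Rational(-1, 52359)) = Rational(-3512, 52359)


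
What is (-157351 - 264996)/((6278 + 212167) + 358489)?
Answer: -422347/576934 ≈ -0.73205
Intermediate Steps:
(-157351 - 264996)/((6278 + 212167) + 358489) = -422347/(218445 + 358489) = -422347/576934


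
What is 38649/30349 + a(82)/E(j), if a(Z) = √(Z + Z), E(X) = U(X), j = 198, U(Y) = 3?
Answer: 38649/30349 + 2*√41/3 ≈ 5.5422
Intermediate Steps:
E(X) = 3
a(Z) = √2*√Z (a(Z) = √(2*Z) = √2*√Z)
38649/30349 + a(82)/E(j) = 38649/30349 + (√2*√82)/3 = 38649*(1/30349) + (2*√41)*(⅓) = 38649/30349 + 2*√41/3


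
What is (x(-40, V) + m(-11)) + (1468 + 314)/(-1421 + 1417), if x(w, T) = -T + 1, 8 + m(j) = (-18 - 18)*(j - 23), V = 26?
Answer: 1491/2 ≈ 745.50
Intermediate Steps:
m(j) = 820 - 36*j (m(j) = -8 + (-18 - 18)*(j - 23) = -8 - 36*(-23 + j) = -8 + (828 - 36*j) = 820 - 36*j)
x(w, T) = 1 - T
(x(-40, V) + m(-11)) + (1468 + 314)/(-1421 + 1417) = ((1 - 1*26) + (820 - 36*(-11))) + (1468 + 314)/(-1421 + 1417) = ((1 - 26) + (820 + 396)) + 1782/(-4) = (-25 + 1216) + 1782*(-¼) = 1191 - 891/2 = 1491/2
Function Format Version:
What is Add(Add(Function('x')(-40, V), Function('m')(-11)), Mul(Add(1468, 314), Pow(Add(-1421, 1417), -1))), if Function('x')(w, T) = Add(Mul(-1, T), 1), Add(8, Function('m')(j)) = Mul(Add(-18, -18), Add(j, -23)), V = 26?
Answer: Rational(1491, 2) ≈ 745.50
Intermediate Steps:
Function('m')(j) = Add(820, Mul(-36, j)) (Function('m')(j) = Add(-8, Mul(Add(-18, -18), Add(j, -23))) = Add(-8, Mul(-36, Add(-23, j))) = Add(-8, Add(828, Mul(-36, j))) = Add(820, Mul(-36, j)))
Function('x')(w, T) = Add(1, Mul(-1, T))
Add(Add(Function('x')(-40, V), Function('m')(-11)), Mul(Add(1468, 314), Pow(Add(-1421, 1417), -1))) = Add(Add(Add(1, Mul(-1, 26)), Add(820, Mul(-36, -11))), Mul(Add(1468, 314), Pow(Add(-1421, 1417), -1))) = Add(Add(Add(1, -26), Add(820, 396)), Mul(1782, Pow(-4, -1))) = Add(Add(-25, 1216), Mul(1782, Rational(-1, 4))) = Add(1191, Rational(-891, 2)) = Rational(1491, 2)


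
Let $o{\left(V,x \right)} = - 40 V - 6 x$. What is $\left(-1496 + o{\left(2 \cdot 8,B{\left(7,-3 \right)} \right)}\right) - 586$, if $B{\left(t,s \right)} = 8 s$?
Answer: $-2578$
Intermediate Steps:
$\left(-1496 + o{\left(2 \cdot 8,B{\left(7,-3 \right)} \right)}\right) - 586 = \left(-1496 - \left(6 \cdot 8 \left(-3\right) + 40 \cdot 2 \cdot 8\right)\right) - 586 = \left(-1496 - 496\right) - 586 = -1992 - 586 = -2578$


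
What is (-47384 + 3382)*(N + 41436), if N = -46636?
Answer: 228810400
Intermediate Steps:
(-47384 + 3382)*(N + 41436) = (-47384 + 3382)*(-46636 + 41436) = -44002*(-5200) = 228810400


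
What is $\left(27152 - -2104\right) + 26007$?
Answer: $55263$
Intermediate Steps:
$\left(27152 - -2104\right) + 26007 = \left(27152 + \left(2108 - 4\right)\right) + 26007 = \left(27152 + 2104\right) + 26007 = 29256 + 26007 = 55263$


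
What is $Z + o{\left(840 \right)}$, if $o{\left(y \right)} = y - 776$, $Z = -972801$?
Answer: $-972737$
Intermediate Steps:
$o{\left(y \right)} = -776 + y$ ($o{\left(y \right)} = y - 776 = -776 + y$)
$Z + o{\left(840 \right)} = -972801 + \left(-776 + 840\right) = -972801 + 64 = -972737$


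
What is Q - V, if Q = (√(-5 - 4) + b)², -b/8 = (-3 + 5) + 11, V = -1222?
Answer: 12029 - 624*I ≈ 12029.0 - 624.0*I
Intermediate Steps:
b = -104 (b = -8*((-3 + 5) + 11) = -8*(2 + 11) = -8*13 = -104)
Q = (-104 + 3*I)² (Q = (√(-5 - 4) - 104)² = (√(-9) - 104)² = (3*I - 104)² = (-104 + 3*I)² ≈ 10807.0 - 624.0*I)
Q - V = (10807 - 624*I) - 1*(-1222) = (10807 - 624*I) + 1222 = 12029 - 624*I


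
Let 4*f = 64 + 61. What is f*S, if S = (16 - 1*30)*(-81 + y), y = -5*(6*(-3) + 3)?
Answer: 2625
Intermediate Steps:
y = 75 (y = -5*(-18 + 3) = -5*(-15) = 75)
f = 125/4 (f = (64 + 61)/4 = (1/4)*125 = 125/4 ≈ 31.250)
S = 84 (S = (16 - 1*30)*(-81 + 75) = (16 - 30)*(-6) = -14*(-6) = 84)
f*S = (125/4)*84 = 2625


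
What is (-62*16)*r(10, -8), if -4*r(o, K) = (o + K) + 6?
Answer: 1984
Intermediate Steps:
r(o, K) = -3/2 - K/4 - o/4 (r(o, K) = -((o + K) + 6)/4 = -((K + o) + 6)/4 = -(6 + K + o)/4 = -3/2 - K/4 - o/4)
(-62*16)*r(10, -8) = (-62*16)*(-3/2 - ¼*(-8) - ¼*10) = -992*(-3/2 + 2 - 5/2) = -992*(-2) = 1984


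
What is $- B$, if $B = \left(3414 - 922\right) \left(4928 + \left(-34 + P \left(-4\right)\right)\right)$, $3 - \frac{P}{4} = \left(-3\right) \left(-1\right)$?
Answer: $-12195848$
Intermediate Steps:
$P = 0$ ($P = 12 - 4 \left(\left(-3\right) \left(-1\right)\right) = 12 - 12 = 0$)
$B = 12195848$ ($B = \left(3414 - 922\right) \left(4928 + \left(-34 + 0 \left(-4\right)\right)\right) = 2492 \left(4928 + \left(-34 + 0\right)\right) = 2492 \left(4928 - 34\right) = 2492 \cdot 4894 = 12195848$)
$- B = \left(-1\right) 12195848 = -12195848$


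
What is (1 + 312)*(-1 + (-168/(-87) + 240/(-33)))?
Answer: -633199/319 ≈ -1984.9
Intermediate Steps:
(1 + 312)*(-1 + (-168/(-87) + 240/(-33))) = 313*(-1 + (-168*(-1/87) + 240*(-1/33))) = 313*(-1 + (56/29 - 80/11)) = 313*(-1 - 1704/319) = 313*(-2023/319) = -633199/319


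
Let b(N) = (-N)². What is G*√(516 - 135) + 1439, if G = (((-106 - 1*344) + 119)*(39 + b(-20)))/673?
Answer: 1439 - 145309*√381/673 ≈ -2775.4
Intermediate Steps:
b(N) = N²
G = -145309/673 (G = (((-106 - 1*344) + 119)*(39 + (-20)²))/673 = (((-106 - 344) + 119)*(39 + 400))*(1/673) = ((-450 + 119)*439)*(1/673) = -331*439*(1/673) = -145309*1/673 = -145309/673 ≈ -215.91)
G*√(516 - 135) + 1439 = -145309*√(516 - 135)/673 + 1439 = -145309*√381/673 + 1439 = 1439 - 145309*√381/673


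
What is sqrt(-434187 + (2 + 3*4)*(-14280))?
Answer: I*sqrt(634107) ≈ 796.31*I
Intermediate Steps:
sqrt(-434187 + (2 + 3*4)*(-14280)) = sqrt(-434187 + (2 + 12)*(-14280)) = sqrt(-434187 + 14*(-14280)) = sqrt(-434187 - 199920) = sqrt(-634107) = I*sqrt(634107)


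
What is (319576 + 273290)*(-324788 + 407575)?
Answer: 49081597542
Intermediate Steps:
(319576 + 273290)*(-324788 + 407575) = 592866*82787 = 49081597542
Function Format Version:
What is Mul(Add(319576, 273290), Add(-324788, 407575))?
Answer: 49081597542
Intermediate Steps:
Mul(Add(319576, 273290), Add(-324788, 407575)) = Mul(592866, 82787) = 49081597542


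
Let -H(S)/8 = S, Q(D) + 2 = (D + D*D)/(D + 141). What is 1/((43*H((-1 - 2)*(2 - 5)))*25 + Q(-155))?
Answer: -1/79107 ≈ -1.2641e-5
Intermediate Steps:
Q(D) = -2 + (D + D²)/(141 + D) (Q(D) = -2 + (D + D*D)/(D + 141) = -2 + (D + D²)/(141 + D))
H(S) = -8*S
1/((43*H((-1 - 2)*(2 - 5)))*25 + Q(-155)) = 1/((43*(-8*(-1 - 2)*(2 - 5)))*25 + (-282 + (-155)² - 1*(-155))/(141 - 155)) = 1/((43*(-(-24)*(-3)))*25 + (-282 + 24025 + 155)/(-14)) = 1/((43*(-8*9))*25 - 1/14*23898) = 1/((43*(-72))*25 - 1707) = 1/(-3096*25 - 1707) = 1/(-77400 - 1707) = 1/(-79107) = -1/79107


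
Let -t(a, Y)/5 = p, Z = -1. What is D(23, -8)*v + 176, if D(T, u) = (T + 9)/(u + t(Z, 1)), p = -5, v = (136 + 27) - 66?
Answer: 6096/17 ≈ 358.59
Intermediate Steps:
v = 97 (v = 163 - 66 = 97)
t(a, Y) = 25 (t(a, Y) = -5*(-5) = 25)
D(T, u) = (9 + T)/(25 + u) (D(T, u) = (T + 9)/(u + 25) = (9 + T)/(25 + u))
D(23, -8)*v + 176 = ((9 + 23)/(25 - 8))*97 + 176 = (32/17)*97 + 176 = 3104/17 + 176 = 6096/17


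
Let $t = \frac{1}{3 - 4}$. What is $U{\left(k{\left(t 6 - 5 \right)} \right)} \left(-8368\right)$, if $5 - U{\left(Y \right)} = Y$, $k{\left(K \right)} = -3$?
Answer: $-66944$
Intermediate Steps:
$t = -1$ ($t = \frac{1}{-1} = -1$)
$U{\left(Y \right)} = 5 - Y$
$U{\left(k{\left(t 6 - 5 \right)} \right)} \left(-8368\right) = \left(5 - -3\right) \left(-8368\right) = \left(5 + 3\right) \left(-8368\right) = 8 \left(-8368\right) = -66944$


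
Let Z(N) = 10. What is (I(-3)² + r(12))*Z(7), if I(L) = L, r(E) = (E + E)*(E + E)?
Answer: 5850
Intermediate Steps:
r(E) = 4*E² (r(E) = (2*E)*(2*E) = 4*E²)
(I(-3)² + r(12))*Z(7) = ((-3)² + 4*12²)*10 = (9 + 4*144)*10 = (9 + 576)*10 = 585*10 = 5850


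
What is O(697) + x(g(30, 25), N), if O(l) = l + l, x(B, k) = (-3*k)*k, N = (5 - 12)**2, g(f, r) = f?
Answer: -5809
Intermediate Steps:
N = 49 (N = (-7)**2 = 49)
x(B, k) = -3*k**2
O(l) = 2*l
O(697) + x(g(30, 25), N) = 2*697 - 3*49**2 = 1394 - 3*2401 = 1394 - 7203 = -5809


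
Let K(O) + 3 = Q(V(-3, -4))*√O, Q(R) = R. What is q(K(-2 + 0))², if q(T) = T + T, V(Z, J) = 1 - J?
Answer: -164 - 120*I*√2 ≈ -164.0 - 169.71*I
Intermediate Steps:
K(O) = -3 + 5*√O (K(O) = -3 + (1 - 1*(-4))*√O = -3 + (1 + 4)*√O = -3 + 5*√O)
q(T) = 2*T
q(K(-2 + 0))² = (2*(-3 + 5*√(-2 + 0)))² = (2*(-3 + 5*√(-2)))² = (2*(-3 + 5*(I*√2)))² = (2*(-3 + 5*I*√2))² = (-6 + 10*I*√2)²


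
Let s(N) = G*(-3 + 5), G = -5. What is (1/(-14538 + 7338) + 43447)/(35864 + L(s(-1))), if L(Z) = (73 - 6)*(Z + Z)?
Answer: 312818399/248572800 ≈ 1.2585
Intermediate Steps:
s(N) = -10 (s(N) = -5*(-3 + 5) = -5*2 = -10)
L(Z) = 134*Z (L(Z) = 67*(2*Z) = 134*Z)
(1/(-14538 + 7338) + 43447)/(35864 + L(s(-1))) = (1/(-14538 + 7338) + 43447)/(35864 + 134*(-10)) = (1/(-7200) + 43447)/(35864 - 1340) = (-1/7200 + 43447)/34524 = (312818399/7200)*(1/34524) = 312818399/248572800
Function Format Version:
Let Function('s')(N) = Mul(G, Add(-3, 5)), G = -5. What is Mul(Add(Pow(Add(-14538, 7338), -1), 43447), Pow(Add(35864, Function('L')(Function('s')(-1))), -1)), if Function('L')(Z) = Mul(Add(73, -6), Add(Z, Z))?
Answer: Rational(312818399, 248572800) ≈ 1.2585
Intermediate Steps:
Function('s')(N) = -10 (Function('s')(N) = Mul(-5, Add(-3, 5)) = Mul(-5, 2) = -10)
Function('L')(Z) = Mul(134, Z) (Function('L')(Z) = Mul(67, Mul(2, Z)) = Mul(134, Z))
Mul(Add(Pow(Add(-14538, 7338), -1), 43447), Pow(Add(35864, Function('L')(Function('s')(-1))), -1)) = Mul(Add(Pow(Add(-14538, 7338), -1), 43447), Pow(Add(35864, Mul(134, -10)), -1)) = Mul(Add(Pow(-7200, -1), 43447), Pow(Add(35864, -1340), -1)) = Mul(Add(Rational(-1, 7200), 43447), Pow(34524, -1)) = Mul(Rational(312818399, 7200), Rational(1, 34524)) = Rational(312818399, 248572800)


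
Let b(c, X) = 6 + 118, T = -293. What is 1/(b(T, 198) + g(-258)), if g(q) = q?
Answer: -1/134 ≈ -0.0074627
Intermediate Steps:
b(c, X) = 124
1/(b(T, 198) + g(-258)) = 1/(124 - 258) = 1/(-134) = -1/134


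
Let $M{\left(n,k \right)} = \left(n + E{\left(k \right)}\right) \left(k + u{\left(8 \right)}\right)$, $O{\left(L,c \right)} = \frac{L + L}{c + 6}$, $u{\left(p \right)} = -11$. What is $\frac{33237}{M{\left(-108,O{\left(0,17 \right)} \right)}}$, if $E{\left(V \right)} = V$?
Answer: $\frac{1231}{44} \approx 27.977$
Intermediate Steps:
$O{\left(L,c \right)} = \frac{2 L}{6 + c}$
$M{\left(n,k \right)} = \left(-11 + k\right) \left(k + n\right)$ ($M{\left(n,k \right)} = \left(n + k\right) \left(k - 11\right) = \left(k + n\right) \left(-11 + k\right) = \left(-11 + k\right) \left(k + n\right)$)
$\frac{33237}{M{\left(-108,O{\left(0,17 \right)} \right)}} = \frac{33237}{\left(2 \cdot 0 \frac{1}{6 + 17}\right)^{2} - 11 \cdot 2 \cdot 0 \frac{1}{6 + 17} - -1188 + 2 \cdot 0 \frac{1}{6 + 17} \left(-108\right)} = \frac{33237}{\left(2 \cdot 0 \cdot \frac{1}{23}\right)^{2} - 11 \cdot 2 \cdot 0 \cdot \frac{1}{23} + 1188 + 2 \cdot 0 \cdot \frac{1}{23} \left(-108\right)} = \frac{33237}{0^{2} - 0 + 1188 + 0 \left(-108\right)} = \frac{33237}{0 + 0 + 1188 + 0} = \frac{33237}{1188} = 33237 \cdot \frac{1}{1188} = \frac{1231}{44}$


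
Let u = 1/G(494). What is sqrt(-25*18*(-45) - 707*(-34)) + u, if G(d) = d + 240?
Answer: 1/734 + 16*sqrt(173) ≈ 210.45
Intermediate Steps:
G(d) = 240 + d
u = 1/734 (u = 1/(240 + 494) = 1/734 ≈ 0.0013624)
sqrt(-25*18*(-45) - 707*(-34)) + u = sqrt(-25*18*(-45) - 707*(-34)) + 1/734 = sqrt(-450*(-45) + 24038) + 1/734 = sqrt(20250 + 24038) + 1/734 = sqrt(44288) + 1/734 = 16*sqrt(173) + 1/734 = 1/734 + 16*sqrt(173)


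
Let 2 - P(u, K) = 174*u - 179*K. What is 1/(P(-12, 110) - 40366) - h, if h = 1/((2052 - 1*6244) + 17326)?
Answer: -7930/61027131 ≈ -0.00012994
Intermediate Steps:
h = 1/13134 (h = 1/((2052 - 6244) + 17326) = 1/(-4192 + 17326) = 1/13134 ≈ 7.6138e-5)
P(u, K) = 2 - 174*u + 179*K (P(u, K) = 2 - (174*u - 179*K) = 2 - (-179*K + 174*u) = 2 + (-174*u + 179*K) = 2 - 174*u + 179*K)
1/(P(-12, 110) - 40366) - h = 1/((2 - 174*(-12) + 179*110) - 40366) - 1*1/13134 = 1/((2 + 2088 + 19690) - 40366) - 1/13134 = 1/(21780 - 40366) - 1/13134 = 1/(-18586) - 1/13134 = -1/18586 - 1/13134 = -7930/61027131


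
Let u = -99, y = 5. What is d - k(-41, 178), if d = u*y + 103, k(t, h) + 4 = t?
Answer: -347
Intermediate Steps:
k(t, h) = -4 + t
d = -392 (d = -99*5 + 103 = -495 + 103 = -392)
d - k(-41, 178) = -392 - (-4 - 41) = -392 - 1*(-45) = -392 + 45 = -347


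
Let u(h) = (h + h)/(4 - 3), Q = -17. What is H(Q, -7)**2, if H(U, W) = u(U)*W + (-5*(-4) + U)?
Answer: 58081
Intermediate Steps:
u(h) = 2*h (u(h) = (2*h)/1 = (2*h)*1 = 2*h)
H(U, W) = 20 + U + 2*U*W (H(U, W) = (2*U)*W + (-5*(-4) + U) = 2*U*W + (20 + U) = 20 + U + 2*U*W)
H(Q, -7)**2 = (20 - 17 + 2*(-17)*(-7))**2 = (20 - 17 + 238)**2 = 241**2 = 58081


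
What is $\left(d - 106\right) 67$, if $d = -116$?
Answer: $-14874$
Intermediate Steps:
$\left(d - 106\right) 67 = \left(-116 - 106\right) 67 = \left(-222\right) 67 = -14874$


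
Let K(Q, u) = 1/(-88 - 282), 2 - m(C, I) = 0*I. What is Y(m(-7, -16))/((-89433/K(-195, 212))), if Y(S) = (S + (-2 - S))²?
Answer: 2/16545105 ≈ 1.2088e-7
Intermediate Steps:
m(C, I) = 2 (m(C, I) = 2 - 0*I = 2 - 1*0 = 2 + 0 = 2)
K(Q, u) = -1/370 (K(Q, u) = 1/(-370) = -1/370)
Y(S) = 4 (Y(S) = (-2)² = 4)
Y(m(-7, -16))/((-89433/K(-195, 212))) = 4/((-89433/(-1/370))) = 4/((-89433*(-370))) = 4/33090210 = 4*(1/33090210) = 2/16545105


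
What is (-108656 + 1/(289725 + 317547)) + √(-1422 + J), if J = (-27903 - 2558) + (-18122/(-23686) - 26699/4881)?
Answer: -65983746431/607272 + I*√630489170551626735/4446591 ≈ -1.0866e+5 + 178.57*I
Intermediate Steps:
J = -135468529183/4446591 (J = -30461 + (-18122*(-1/23686) - 26699*1/4881) = -30461 + (697/911 - 26699/4881) = -30461 - 20920732/4446591 = -135468529183/4446591 ≈ -30466.)
(-108656 + 1/(289725 + 317547)) + √(-1422 + J) = (-108656 + 1/(289725 + 317547)) + √(-1422 - 135468529183/4446591) = (-108656 + 1/607272) + √(-141791581585/4446591) = (-108656 + 1/607272) + I*√630489170551626735/4446591 = -65983746431/607272 + I*√630489170551626735/4446591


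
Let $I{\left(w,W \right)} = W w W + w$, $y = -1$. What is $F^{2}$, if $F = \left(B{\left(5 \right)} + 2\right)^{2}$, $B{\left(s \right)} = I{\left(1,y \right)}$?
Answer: $256$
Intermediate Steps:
$I{\left(w,W \right)} = w + w W^{2}$ ($I{\left(w,W \right)} = w W^{2} + w = w + w W^{2}$)
$B{\left(s \right)} = 2$ ($B{\left(s \right)} = 1 \left(1 + \left(-1\right)^{2}\right) = 1 \left(1 + 1\right) = 1 \cdot 2 = 2$)
$F = 16$ ($F = \left(2 + 2\right)^{2} = 4^{2} = 16$)
$F^{2} = 16^{2} = 256$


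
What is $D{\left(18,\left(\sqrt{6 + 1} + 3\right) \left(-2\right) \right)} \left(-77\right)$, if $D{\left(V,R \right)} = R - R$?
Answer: $0$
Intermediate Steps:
$D{\left(V,R \right)} = 0$
$D{\left(18,\left(\sqrt{6 + 1} + 3\right) \left(-2\right) \right)} \left(-77\right) = 0 \left(-77\right) = 0$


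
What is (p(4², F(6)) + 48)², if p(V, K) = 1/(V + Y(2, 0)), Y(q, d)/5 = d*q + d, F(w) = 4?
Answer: 591361/256 ≈ 2310.0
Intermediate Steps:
Y(q, d) = 5*d + 5*d*q (Y(q, d) = 5*(d*q + d) = 5*(d + d*q) = 5*d + 5*d*q)
p(V, K) = 1/V (p(V, K) = 1/(V + 5*0*(1 + 2)) = 1/(V + 5*0*3) = 1/(V + 0) = 1/V)
(p(4², F(6)) + 48)² = (1/(4²) + 48)² = (1/16 + 48)² = (769/16)² = 591361/256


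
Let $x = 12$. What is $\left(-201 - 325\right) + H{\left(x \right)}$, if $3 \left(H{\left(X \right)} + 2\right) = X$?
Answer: $-524$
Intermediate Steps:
$H{\left(X \right)} = -2 + \frac{X}{3}$
$\left(-201 - 325\right) + H{\left(x \right)} = \left(-201 - 325\right) + \left(-2 + \frac{1}{3} \cdot 12\right) = -526 + \left(-2 + 4\right) = -526 + 2 = -524$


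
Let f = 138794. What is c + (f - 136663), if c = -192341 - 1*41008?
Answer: -231218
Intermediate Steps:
c = -233349 (c = -192341 - 41008 = -233349)
c + (f - 136663) = -233349 + (138794 - 136663) = -233349 + 2131 = -231218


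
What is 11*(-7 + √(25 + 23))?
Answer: -77 + 44*√3 ≈ -0.78976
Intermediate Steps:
11*(-7 + √(25 + 23)) = 11*(-7 + √48) = 11*(-7 + 4*√3) = -77 + 44*√3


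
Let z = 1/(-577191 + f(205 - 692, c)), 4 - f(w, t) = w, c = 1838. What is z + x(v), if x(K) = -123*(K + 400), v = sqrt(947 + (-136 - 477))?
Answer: -28373640001/576700 - 123*sqrt(334) ≈ -51448.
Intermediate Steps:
v = sqrt(334) (v = sqrt(947 - 613) = sqrt(334) ≈ 18.276)
f(w, t) = 4 - w
z = -1/576700 (z = 1/(-577191 + (4 - (205 - 692))) = 1/(-577191 + (4 - 1*(-487))) = 1/(-577191 + (4 + 487)) = 1/(-577191 + 491) = 1/(-576700) = -1/576700 ≈ -1.7340e-6)
x(K) = -49200 - 123*K (x(K) = -123*(400 + K) = -49200 - 123*K)
z + x(v) = -1/576700 + (-49200 - 123*sqrt(334)) = -28373640001/576700 - 123*sqrt(334)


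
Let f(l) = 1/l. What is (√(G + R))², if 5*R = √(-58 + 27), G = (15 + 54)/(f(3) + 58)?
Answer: 207/175 + I*√31/5 ≈ 1.1829 + 1.1136*I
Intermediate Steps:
f(l) = 1/l
G = 207/175 (G = (15 + 54)/(1/3 + 58) = 69/(⅓ + 58) = 69/(175/3) = 69*(3/175) = 207/175 ≈ 1.1829)
R = I*√31/5 (R = √(-58 + 27)/5 = √(-31)/5 = (I*√31)/5 = I*√31/5 ≈ 1.1136*I)
(√(G + R))² = (√(207/175 + I*√31/5))² = 207/175 + I*√31/5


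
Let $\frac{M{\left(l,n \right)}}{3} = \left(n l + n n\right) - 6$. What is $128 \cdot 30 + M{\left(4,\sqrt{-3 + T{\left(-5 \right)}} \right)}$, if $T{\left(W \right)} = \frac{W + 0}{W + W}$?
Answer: $\frac{7629}{2} + 6 i \sqrt{10} \approx 3814.5 + 18.974 i$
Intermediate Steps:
$T{\left(W \right)} = \frac{1}{2}$ ($T{\left(W \right)} = \frac{W}{2 W} = W \frac{1}{2 W} = \frac{1}{2}$)
$M{\left(l,n \right)} = -18 + 3 n^{2} + 3 l n$ ($M{\left(l,n \right)} = 3 \left(\left(n l + n n\right) - 6\right) = 3 \left(\left(l n + n^{2}\right) - 6\right) = 3 \left(\left(n^{2} + l n\right) - 6\right) = 3 \left(-6 + n^{2} + l n\right) = -18 + 3 n^{2} + 3 l n$)
$128 \cdot 30 + M{\left(4,\sqrt{-3 + T{\left(-5 \right)}} \right)} = 128 \cdot 30 + \left(-18 + 3 \left(\sqrt{-3 + \frac{1}{2}}\right)^{2} + 3 \cdot 4 \sqrt{-3 + \frac{1}{2}}\right) = 3840 + \left(-18 + 3 \left(\sqrt{- \frac{5}{2}}\right)^{2} + 3 \cdot 4 \sqrt{- \frac{5}{2}}\right) = 3840 + \left(-18 + 3 \left(\frac{i \sqrt{10}}{2}\right)^{2} + 3 \cdot 4 \frac{i \sqrt{10}}{2}\right) = 3840 + \left(-18 + 3 \left(- \frac{5}{2}\right) + 6 i \sqrt{10}\right) = 3840 - \left(\frac{51}{2} - 6 i \sqrt{10}\right) = \frac{7629}{2} + 6 i \sqrt{10}$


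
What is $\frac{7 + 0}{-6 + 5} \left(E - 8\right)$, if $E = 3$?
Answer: $35$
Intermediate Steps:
$\frac{7 + 0}{-6 + 5} \left(E - 8\right) = \frac{7 + 0}{-6 + 5} \left(3 - 8\right) = \frac{7}{-1} \left(-5\right) = 7 \left(-1\right) \left(-5\right) = \left(-7\right) \left(-5\right) = 35$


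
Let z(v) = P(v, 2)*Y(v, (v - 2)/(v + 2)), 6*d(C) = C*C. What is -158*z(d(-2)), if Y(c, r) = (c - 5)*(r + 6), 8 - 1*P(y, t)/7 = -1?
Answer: 237237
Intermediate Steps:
P(y, t) = 63 (P(y, t) = 56 - 7*(-1) = 56 + 7 = 63)
Y(c, r) = (-5 + c)*(6 + r)
d(C) = C²/6 (d(C) = (C*C)/6 = C²/6)
z(v) = -1890 + 378*v - 315*(-2 + v)/(2 + v) + 63*v*(-2 + v)/(2 + v) (z(v) = 63*(-30 - 5*(v - 2)/(v + 2) + 6*v + v*((v - 2)/(v + 2))) = 63*(-30 - 5*(-2 + v)/(2 + v) + 6*v + v*((-2 + v)/(2 + v))) = 63*(-30 - 5*(-2 + v)/(2 + v) + 6*v + v*(-2 + v)/(2 + v)) = 63*(-30 + 6*v - 5*(-2 + v)/(2 + v) + v*(-2 + v)/(2 + v)) = -1890 + 378*v - 315*(-2 + v)/(2 + v) + 63*v*(-2 + v)/(2 + v))
-158*z(d(-2)) = -9954*(-50 - 25*(-2)²/6 + 7*((⅙)*(-2)²)²)/(2 + (⅙)*(-2)²) = -9954*(-50 - 25*4/6 + 7*((⅙)*4)²)/(2 + (⅙)*4) = -9954*(-50 - 25*⅔ + 7*(⅔)²)/(2 + ⅔) = -9954*(-50 - 50/3 + 7*(4/9))/8/3 = -9954*3*(-50 - 50/3 + 28/9)/8 = -9954*3*(-572)/(8*9) = -158*(-3003/2) = 237237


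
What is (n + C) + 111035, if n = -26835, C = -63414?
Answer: 20786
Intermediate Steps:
(n + C) + 111035 = (-26835 - 63414) + 111035 = -90249 + 111035 = 20786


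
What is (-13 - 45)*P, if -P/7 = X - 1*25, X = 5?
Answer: -8120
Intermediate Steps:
P = 140 (P = -7*(5 - 1*25) = -7*(5 - 25) = -7*(-20) = 140)
(-13 - 45)*P = (-13 - 45)*140 = -58*140 = -8120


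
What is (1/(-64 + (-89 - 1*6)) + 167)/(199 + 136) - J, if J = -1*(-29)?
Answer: -1518133/53265 ≈ -28.502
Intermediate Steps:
J = 29
(1/(-64 + (-89 - 1*6)) + 167)/(199 + 136) - J = (1/(-64 + (-89 - 1*6)) + 167)/(199 + 136) - 1*29 = (1/(-64 + (-89 - 6)) + 167)/335 - 29 = (1/(-64 - 95) + 167)*(1/335) - 29 = (1/(-159) + 167)*(1/335) - 29 = (-1/159 + 167)*(1/335) - 29 = (26552/159)*(1/335) - 29 = 26552/53265 - 29 = -1518133/53265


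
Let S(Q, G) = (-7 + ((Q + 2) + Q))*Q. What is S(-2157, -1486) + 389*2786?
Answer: 10399837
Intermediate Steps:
S(Q, G) = Q*(-5 + 2*Q) (S(Q, G) = (-7 + ((2 + Q) + Q))*Q = (-7 + (2 + 2*Q))*Q = (-5 + 2*Q)*Q = Q*(-5 + 2*Q))
S(-2157, -1486) + 389*2786 = -2157*(-5 + 2*(-2157)) + 389*2786 = -2157*(-5 - 4314) + 1083754 = -2157*(-4319) + 1083754 = 9316083 + 1083754 = 10399837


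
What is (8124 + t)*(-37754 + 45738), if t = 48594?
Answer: 452836512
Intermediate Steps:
(8124 + t)*(-37754 + 45738) = (8124 + 48594)*(-37754 + 45738) = 56718*7984 = 452836512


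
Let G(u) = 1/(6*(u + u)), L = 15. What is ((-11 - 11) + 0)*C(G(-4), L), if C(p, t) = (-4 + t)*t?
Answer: -3630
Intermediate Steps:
G(u) = 1/(12*u) (G(u) = 1/(6*(2*u)) = 1/(12*u))
C(p, t) = t*(-4 + t)
((-11 - 11) + 0)*C(G(-4), L) = ((-11 - 11) + 0)*(15*(-4 + 15)) = (-22 + 0)*(15*11) = -22*165 = -3630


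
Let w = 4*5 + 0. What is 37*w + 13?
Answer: 753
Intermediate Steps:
w = 20 (w = 20 + 0 = 20)
37*w + 13 = 37*20 + 13 = 740 + 13 = 753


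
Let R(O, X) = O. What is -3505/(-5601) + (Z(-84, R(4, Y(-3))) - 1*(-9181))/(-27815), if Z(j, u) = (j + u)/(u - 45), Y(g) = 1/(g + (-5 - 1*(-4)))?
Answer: 1888372474/6387464415 ≈ 0.29564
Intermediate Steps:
Y(g) = 1/(-1 + g) (Y(g) = 1/(g + (-5 + 4)) = 1/(g - 1) = 1/(-1 + g))
Z(j, u) = (j + u)/(-45 + u)
-3505/(-5601) + (Z(-84, R(4, Y(-3))) - 1*(-9181))/(-27815) = -3505/(-5601) + ((-84 + 4)/(-45 + 4) - 1*(-9181))/(-27815) = -3505*(-1/5601) + (-80/(-41) + 9181)*(-1/27815) = 3505/5601 + (-1/41*(-80) + 9181)*(-1/27815) = 3505/5601 + (80/41 + 9181)*(-1/27815) = 3505/5601 + (376501/41)*(-1/27815) = 3505/5601 - 376501/1140415 = 1888372474/6387464415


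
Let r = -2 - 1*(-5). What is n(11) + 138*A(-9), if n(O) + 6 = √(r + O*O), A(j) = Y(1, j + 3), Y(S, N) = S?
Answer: 132 + 2*√31 ≈ 143.14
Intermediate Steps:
A(j) = 1
r = 3 (r = -2 + 5 = 3)
n(O) = -6 + √(3 + O²) (n(O) = -6 + √(3 + O*O) = -6 + √(3 + O²))
n(11) + 138*A(-9) = (-6 + √(3 + 11²)) + 138*1 = (-6 + √(3 + 121)) + 138 = (-6 + √124) + 138 = (-6 + 2*√31) + 138 = 132 + 2*√31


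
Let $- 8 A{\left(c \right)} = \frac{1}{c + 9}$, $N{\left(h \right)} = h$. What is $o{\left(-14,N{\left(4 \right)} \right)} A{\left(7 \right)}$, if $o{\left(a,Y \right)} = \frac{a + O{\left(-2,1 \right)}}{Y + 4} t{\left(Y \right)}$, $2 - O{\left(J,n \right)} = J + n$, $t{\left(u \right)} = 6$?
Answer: $\frac{33}{512} \approx 0.064453$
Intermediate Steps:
$O{\left(J,n \right)} = 2 - J - n$ ($O{\left(J,n \right)} = 2 - \left(J + n\right) = 2 - J - n$)
$A{\left(c \right)} = - \frac{1}{8 \left(9 + c\right)}$ ($A{\left(c \right)} = - \frac{1}{8 \left(c + 9\right)} = - \frac{1}{8 \left(9 + c\right)}$)
$o{\left(a,Y \right)} = \frac{6 \left(3 + a\right)}{4 + Y}$ ($o{\left(a,Y \right)} = \frac{a - -3}{Y + 4} \cdot 6 = \frac{a + \left(2 + 2 - 1\right)}{4 + Y} 6 = \frac{a + 3}{4 + Y} 6 = \frac{3 + a}{4 + Y} 6 = \frac{6 \left(3 + a\right)}{4 + Y}$)
$o{\left(-14,N{\left(4 \right)} \right)} A{\left(7 \right)} = \frac{6 \left(3 - 14\right)}{4 + 4} \left(- \frac{1}{72 + 8 \cdot 7}\right) = 6 \cdot \frac{1}{8} \left(-11\right) \left(- \frac{1}{72 + 56}\right) = 6 \cdot \frac{1}{8} \left(-11\right) \left(- \frac{1}{128}\right) = - \frac{33 \left(\left(-1\right) \frac{1}{128}\right)}{4} = \left(- \frac{33}{4}\right) \left(- \frac{1}{128}\right) = \frac{33}{512}$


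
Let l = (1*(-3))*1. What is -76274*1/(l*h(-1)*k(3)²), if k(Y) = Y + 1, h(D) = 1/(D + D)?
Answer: -38137/12 ≈ -3178.1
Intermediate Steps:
h(D) = 1/(2*D)
k(Y) = 1 + Y
l = -3 (l = -3*1 = -3)
-76274*1/(l*h(-1)*k(3)²) = -76274*2/(3*(1 + 3)²) = -76274/(-3*(-1)/2*4²) = -76274/(-3*(-½)*16) = -76274/((3/2)*16) = -76274/24 = -76274*1/24 = -38137/12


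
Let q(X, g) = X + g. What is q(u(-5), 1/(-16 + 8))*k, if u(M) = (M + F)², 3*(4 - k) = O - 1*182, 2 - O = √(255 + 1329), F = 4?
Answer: 56 + 7*√11/2 ≈ 67.608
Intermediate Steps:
O = 2 - 12*√11 (O = 2 - √(255 + 1329) = 2 - √1584 = 2 - 12*√11 ≈ -37.799)
k = 64 + 4*√11 (k = 4 - ((2 - 12*√11) - 1*182)/3 = 4 - ((2 - 12*√11) - 182)/3 = 4 - (-180 - 12*√11)/3 = 4 + (60 + 4*√11) = 64 + 4*√11 ≈ 77.266)
u(M) = (4 + M)² (u(M) = (M + 4)² = (4 + M)²)
q(u(-5), 1/(-16 + 8))*k = ((4 - 5)² + 1/(-16 + 8))*(64 + 4*√11) = ((-1)² + 1/(-8))*(64 + 4*√11) = (1 - ⅛)*(64 + 4*√11) = 7*(64 + 4*√11)/8 = 56 + 7*√11/2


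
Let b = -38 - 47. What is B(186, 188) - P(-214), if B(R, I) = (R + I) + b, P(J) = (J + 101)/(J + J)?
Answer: 123579/428 ≈ 288.74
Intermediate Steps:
P(J) = (101 + J)/(2*J) (P(J) = (101 + J)/((2*J)) = (101 + J)*(1/(2*J)) = (101 + J)/(2*J))
b = -85
B(R, I) = -85 + I + R (B(R, I) = (R + I) - 85 = (I + R) - 85 = -85 + I + R)
B(186, 188) - P(-214) = (-85 + 188 + 186) - (101 - 214)/(2*(-214)) = 289 - (-1)*(-113)/(2*214) = 289 - 1*113/428 = 289 - 113/428 = 123579/428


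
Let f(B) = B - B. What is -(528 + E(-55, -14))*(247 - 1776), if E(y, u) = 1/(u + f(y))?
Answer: 11300839/14 ≈ 8.0720e+5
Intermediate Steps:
f(B) = 0
E(y, u) = 1/u (E(y, u) = 1/(u + 0) = 1/u)
-(528 + E(-55, -14))*(247 - 1776) = -(528 + 1/(-14))*(247 - 1776) = -(528 - 1/14)*(-1529) = -7391*(-1529)/14 = -1*(-11300839/14) = 11300839/14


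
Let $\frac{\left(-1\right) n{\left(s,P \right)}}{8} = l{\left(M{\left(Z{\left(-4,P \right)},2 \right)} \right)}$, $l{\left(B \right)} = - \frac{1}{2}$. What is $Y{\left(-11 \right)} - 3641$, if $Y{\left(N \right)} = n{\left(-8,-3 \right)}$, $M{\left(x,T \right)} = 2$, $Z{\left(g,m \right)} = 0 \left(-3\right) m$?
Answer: $-3637$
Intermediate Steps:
$Z{\left(g,m \right)} = 0$ ($Z{\left(g,m \right)} = 0 m = 0$)
$l{\left(B \right)} = - \frac{1}{2}$ ($l{\left(B \right)} = \left(-1\right) \frac{1}{2} = - \frac{1}{2}$)
$n{\left(s,P \right)} = 4$ ($n{\left(s,P \right)} = \left(-8\right) \left(- \frac{1}{2}\right) = 4$)
$Y{\left(N \right)} = 4$
$Y{\left(-11 \right)} - 3641 = 4 - 3641 = -3637$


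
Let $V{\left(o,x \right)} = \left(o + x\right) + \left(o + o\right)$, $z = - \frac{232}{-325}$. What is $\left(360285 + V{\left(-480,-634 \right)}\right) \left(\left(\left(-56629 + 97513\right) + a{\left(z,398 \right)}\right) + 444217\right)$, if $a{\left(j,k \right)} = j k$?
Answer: $\frac{56507842921971}{325} \approx 1.7387 \cdot 10^{11}$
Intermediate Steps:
$z = \frac{232}{325}$ ($z = \left(-232\right) \left(- \frac{1}{325}\right) = \frac{232}{325} \approx 0.71385$)
$V{\left(o,x \right)} = x + 3 o$ ($V{\left(o,x \right)} = \left(o + x\right) + 2 o = x + 3 o$)
$\left(360285 + V{\left(-480,-634 \right)}\right) \left(\left(\left(-56629 + 97513\right) + a{\left(z,398 \right)}\right) + 444217\right) = \left(360285 + \left(-634 + 3 \left(-480\right)\right)\right) \left(\left(\left(-56629 + 97513\right) + \frac{232}{325} \cdot 398\right) + 444217\right) = \left(360285 - 2074\right) \left(\left(40884 + \frac{92336}{325}\right) + 444217\right) = \left(360285 - 2074\right) \left(\frac{13379636}{325} + 444217\right) = 358211 \cdot \frac{157750161}{325} = \frac{56507842921971}{325}$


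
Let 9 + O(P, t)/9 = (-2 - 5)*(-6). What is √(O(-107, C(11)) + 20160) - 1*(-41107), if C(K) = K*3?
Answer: 41107 + 3*√2273 ≈ 41250.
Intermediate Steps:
C(K) = 3*K
O(P, t) = 297 (O(P, t) = -81 + 9*((-2 - 5)*(-6)) = -81 + 9*(-7*(-6)) = -81 + 9*42 = -81 + 378 = 297)
√(O(-107, C(11)) + 20160) - 1*(-41107) = √(297 + 20160) - 1*(-41107) = √20457 + 41107 = 3*√2273 + 41107 = 41107 + 3*√2273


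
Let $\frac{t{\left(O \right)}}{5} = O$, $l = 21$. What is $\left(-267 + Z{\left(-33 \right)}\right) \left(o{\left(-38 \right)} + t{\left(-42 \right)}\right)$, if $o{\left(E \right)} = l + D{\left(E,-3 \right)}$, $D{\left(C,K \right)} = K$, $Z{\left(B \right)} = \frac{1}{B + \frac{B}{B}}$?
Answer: $51270$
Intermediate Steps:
$t{\left(O \right)} = 5 O$
$Z{\left(B \right)} = \frac{1}{1 + B}$ ($Z{\left(B \right)} = \frac{1}{B + 1} = \frac{1}{1 + B}$)
$o{\left(E \right)} = 18$ ($o{\left(E \right)} = 21 - 3 = 18$)
$\left(-267 + Z{\left(-33 \right)}\right) \left(o{\left(-38 \right)} + t{\left(-42 \right)}\right) = \left(-267 + \frac{1}{1 - 33}\right) \left(18 + 5 \left(-42\right)\right) = \left(-267 + \frac{1}{-32}\right) \left(18 - 210\right) = \left(-267 - \frac{1}{32}\right) \left(-192\right) = \left(- \frac{8545}{32}\right) \left(-192\right) = 51270$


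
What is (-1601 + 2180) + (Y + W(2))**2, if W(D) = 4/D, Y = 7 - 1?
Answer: 643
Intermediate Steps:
Y = 6
(-1601 + 2180) + (Y + W(2))**2 = (-1601 + 2180) + (6 + 4/2)**2 = 579 + (6 + 4*(1/2))**2 = 579 + (6 + 2)**2 = 579 + 8**2 = 579 + 64 = 643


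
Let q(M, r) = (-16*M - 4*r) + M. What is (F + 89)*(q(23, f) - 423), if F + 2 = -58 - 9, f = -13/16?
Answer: -15295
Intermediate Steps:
f = -13/16 (f = -13*1/16 = -13/16 ≈ -0.81250)
F = -69 (F = -2 + (-58 - 9) = -2 - 67 = -69)
q(M, r) = -15*M - 4*r
(F + 89)*(q(23, f) - 423) = (-69 + 89)*((-15*23 - 4*(-13/16)) - 423) = 20*((-345 + 13/4) - 423) = 20*(-1367/4 - 423) = 20*(-3059/4) = -15295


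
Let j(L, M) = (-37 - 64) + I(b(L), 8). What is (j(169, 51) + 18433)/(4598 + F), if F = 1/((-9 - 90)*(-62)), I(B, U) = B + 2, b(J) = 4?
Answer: 112558644/28222525 ≈ 3.9883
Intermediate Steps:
I(B, U) = 2 + B
j(L, M) = -95 (j(L, M) = (-37 - 64) + (2 + 4) = -101 + 6 = -95)
F = 1/6138 (F = 1/(-99*(-62)) = 1/6138 ≈ 0.00016292)
(j(169, 51) + 18433)/(4598 + F) = (-95 + 18433)/(4598 + 1/6138) = 18338/(28222525/6138) = 18338*(6138/28222525) = 112558644/28222525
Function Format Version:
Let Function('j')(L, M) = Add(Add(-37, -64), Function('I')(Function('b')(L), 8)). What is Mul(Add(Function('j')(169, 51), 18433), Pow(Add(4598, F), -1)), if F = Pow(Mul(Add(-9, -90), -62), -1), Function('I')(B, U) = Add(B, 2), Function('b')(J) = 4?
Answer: Rational(112558644, 28222525) ≈ 3.9883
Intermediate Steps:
Function('I')(B, U) = Add(2, B)
Function('j')(L, M) = -95 (Function('j')(L, M) = Add(Add(-37, -64), Add(2, 4)) = Add(-101, 6) = -95)
F = Rational(1, 6138) (F = Pow(Mul(-99, -62), -1) = Pow(6138, -1) = Rational(1, 6138) ≈ 0.00016292)
Mul(Add(Function('j')(169, 51), 18433), Pow(Add(4598, F), -1)) = Mul(Add(-95, 18433), Pow(Add(4598, Rational(1, 6138)), -1)) = Mul(18338, Pow(Rational(28222525, 6138), -1)) = Mul(18338, Rational(6138, 28222525)) = Rational(112558644, 28222525)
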